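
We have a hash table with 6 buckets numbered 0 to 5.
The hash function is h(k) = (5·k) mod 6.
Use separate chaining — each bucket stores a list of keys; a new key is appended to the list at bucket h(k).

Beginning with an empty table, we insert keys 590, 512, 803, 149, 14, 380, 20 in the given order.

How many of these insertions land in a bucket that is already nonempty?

590 -> bucket 4
512 -> bucket 4 (collision)
803 -> bucket 1
149 -> bucket 1 (collision)
14 -> bucket 4 (collision)
380 -> bucket 4 (collision)
20 -> bucket 4 (collision)
Final buckets:
0: —
1: 803 -> 149
2: —
3: —
4: 590 -> 512 -> 14 -> 380 -> 20
5: —

5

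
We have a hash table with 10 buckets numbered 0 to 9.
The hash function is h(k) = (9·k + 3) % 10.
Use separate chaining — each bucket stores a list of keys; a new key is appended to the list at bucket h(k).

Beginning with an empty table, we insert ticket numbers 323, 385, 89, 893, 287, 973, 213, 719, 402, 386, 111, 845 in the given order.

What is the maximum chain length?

4

Insert 323: h=0, bucket 0 empty → new chain.
Insert 385: h=8, bucket 8 empty → new chain.
Insert 89: h=4, bucket 4 empty → new chain.
Insert 893: h=0, bucket 0 nonempty → append to chain.
Insert 287: h=6, bucket 6 empty → new chain.
Insert 973: h=0, bucket 0 nonempty → append to chain.
Insert 213: h=0, bucket 0 nonempty → append to chain.
Insert 719: h=4, bucket 4 nonempty → append to chain.
Insert 402: h=1, bucket 1 empty → new chain.
Insert 386: h=7, bucket 7 empty → new chain.
Insert 111: h=2, bucket 2 empty → new chain.
Insert 845: h=8, bucket 8 nonempty → append to chain.
Final buckets:
0: 323 -> 893 -> 973 -> 213
1: 402
2: 111
3: ∅
4: 89 -> 719
5: ∅
6: 287
7: 386
8: 385 -> 845
9: ∅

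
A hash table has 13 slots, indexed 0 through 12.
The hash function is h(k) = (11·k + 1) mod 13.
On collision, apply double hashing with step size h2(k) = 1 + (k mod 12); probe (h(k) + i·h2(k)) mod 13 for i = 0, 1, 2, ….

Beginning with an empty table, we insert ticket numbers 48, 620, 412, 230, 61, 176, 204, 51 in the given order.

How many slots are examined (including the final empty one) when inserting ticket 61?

Insert 48: h=9, slot 9 empty => index 9.
Insert 620: h=9, h2=9, slot 9 occupied => index 5.
Insert 412: h=9, h2=5, slot 9 occupied => index 1.
Insert 230: h=9, h2=3, slot 9 occupied => index 12.
Insert 61: h=9, h2=2, slot 9 occupied => index 11.
Insert 176: h=0, slot 0 empty => index 0.
Insert 204: h=9, h2=1, slot 9 occupied => index 10.
Insert 51: h=3, slot 3 empty => index 3.
Table: [176, 412, ∅, 51, ∅, 620, ∅, ∅, ∅, 48, 204, 61, 230]

2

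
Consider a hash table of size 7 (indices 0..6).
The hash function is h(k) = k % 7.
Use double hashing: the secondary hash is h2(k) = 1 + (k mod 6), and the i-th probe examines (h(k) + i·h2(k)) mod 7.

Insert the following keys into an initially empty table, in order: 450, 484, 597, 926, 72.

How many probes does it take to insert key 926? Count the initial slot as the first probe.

2

450: h=2 => slot 2
484: h=1 => slot 1
597: h=2, h2=4, probe 2,6 => slot 6
926: h=2, h2=3, probe 2,5 => slot 5
72: h=2, h2=1, probe 2,3 => slot 3
Table: [-, 484, 450, 72, -, 926, 597]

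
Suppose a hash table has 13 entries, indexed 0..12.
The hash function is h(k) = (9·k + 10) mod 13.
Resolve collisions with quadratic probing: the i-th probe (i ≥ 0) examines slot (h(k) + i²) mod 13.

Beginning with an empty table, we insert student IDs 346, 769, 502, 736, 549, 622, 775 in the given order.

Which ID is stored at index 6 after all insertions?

Insert 346: h=4, slot 4 empty → index 4.
Insert 769: h=2, slot 2 empty → index 2.
Insert 502: h=4, slot 4 occupied → index 5.
Insert 736: h=4, slots 4,5 occupied → index 8.
Insert 549: h=11, slot 11 empty → index 11.
Insert 622: h=5, slot 5 occupied → index 6.
Insert 775: h=4, slots 4,5,8 occupied → index 0.
Table: [775, ., 769, ., 346, 502, 622, ., 736, ., ., 549, .]

622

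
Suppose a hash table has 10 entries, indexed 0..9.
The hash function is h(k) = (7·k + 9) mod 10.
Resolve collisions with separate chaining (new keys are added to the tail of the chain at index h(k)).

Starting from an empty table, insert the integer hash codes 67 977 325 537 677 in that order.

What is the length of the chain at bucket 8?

67 -> bucket 8
977 -> bucket 8 (collision)
325 -> bucket 4
537 -> bucket 8 (collision)
677 -> bucket 8 (collision)
Final buckets:
0: .
1: .
2: .
3: .
4: 325
5: .
6: .
7: .
8: 67 -> 977 -> 537 -> 677
9: .

4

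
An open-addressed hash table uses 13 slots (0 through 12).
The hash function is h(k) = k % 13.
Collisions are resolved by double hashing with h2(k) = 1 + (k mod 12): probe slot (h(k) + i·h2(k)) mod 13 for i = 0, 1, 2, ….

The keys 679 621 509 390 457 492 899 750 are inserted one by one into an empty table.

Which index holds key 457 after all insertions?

4

679: h=3 → slot 3
621: h=10 → slot 10
509: h=2 → slot 2
390: h=0 → slot 0
457: h=2, h2=2, probe 2,4 → slot 4
492: h=11 → slot 11
899: h=2, h2=12, probe 2,1 → slot 1
750: h=9 → slot 9
Table: [390, 899, 509, 679, 457, _, _, _, _, 750, 621, 492, _]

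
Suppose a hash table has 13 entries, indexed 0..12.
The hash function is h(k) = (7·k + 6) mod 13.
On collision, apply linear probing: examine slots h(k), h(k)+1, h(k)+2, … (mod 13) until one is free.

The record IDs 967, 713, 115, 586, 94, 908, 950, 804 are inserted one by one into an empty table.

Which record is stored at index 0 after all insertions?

586

967: h=2 -> slot 2
713: h=5 -> slot 5
115: h=5, probe 5,6 -> slot 6
586: h=0 -> slot 0
94: h=1 -> slot 1
908: h=5, probe 5,6,7 -> slot 7
950: h=0, probe 0,1,2,3 -> slot 3
804: h=5, probe 5,6,7,8 -> slot 8
Table: [586, 94, 967, 950, ., 713, 115, 908, 804, ., ., ., .]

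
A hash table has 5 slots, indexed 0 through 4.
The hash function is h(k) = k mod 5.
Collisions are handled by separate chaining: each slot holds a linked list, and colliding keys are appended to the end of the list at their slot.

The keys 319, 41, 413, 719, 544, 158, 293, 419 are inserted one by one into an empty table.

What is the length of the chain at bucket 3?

319 → bucket 4
41 → bucket 1
413 → bucket 3
719 → bucket 4 (collision)
544 → bucket 4 (collision)
158 → bucket 3 (collision)
293 → bucket 3 (collision)
419 → bucket 4 (collision)
Final buckets:
0: .
1: 41
2: .
3: 413 -> 158 -> 293
4: 319 -> 719 -> 544 -> 419

3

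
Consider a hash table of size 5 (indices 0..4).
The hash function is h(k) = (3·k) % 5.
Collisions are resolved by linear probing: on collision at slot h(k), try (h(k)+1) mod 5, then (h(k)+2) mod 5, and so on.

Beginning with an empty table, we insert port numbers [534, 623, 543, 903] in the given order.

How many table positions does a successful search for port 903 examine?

Insert 534: h=2, slot 2 empty -> index 2.
Insert 623: h=4, slot 4 empty -> index 4.
Insert 543: h=4, slot 4 occupied -> index 0.
Insert 903: h=4, slots 4,0 occupied -> index 1.
Table: [543, 903, 534, ∅, 623]
Lookup 903: h=4, probe 4,0,1 → found at 1.

3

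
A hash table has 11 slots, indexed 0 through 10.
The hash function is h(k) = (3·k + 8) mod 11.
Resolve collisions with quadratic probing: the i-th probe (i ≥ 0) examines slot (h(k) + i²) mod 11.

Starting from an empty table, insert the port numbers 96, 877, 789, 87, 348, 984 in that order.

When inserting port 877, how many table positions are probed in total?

Insert 96: h=10, slot 10 empty -> index 10.
Insert 877: h=10, slot 10 occupied -> index 0.
Insert 789: h=10, slots 10,0 occupied -> index 3.
Insert 87: h=5, slot 5 empty -> index 5.
Insert 348: h=7, slot 7 empty -> index 7.
Insert 984: h=1, slot 1 empty -> index 1.
Table: [877, 984, ∅, 789, ∅, 87, ∅, 348, ∅, ∅, 96]

2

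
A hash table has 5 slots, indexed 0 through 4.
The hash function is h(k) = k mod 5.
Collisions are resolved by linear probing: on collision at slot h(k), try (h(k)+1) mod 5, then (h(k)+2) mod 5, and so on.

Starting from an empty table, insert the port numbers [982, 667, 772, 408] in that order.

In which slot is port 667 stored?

Insert 982: h=2, slot 2 empty => index 2.
Insert 667: h=2, slot 2 occupied => index 3.
Insert 772: h=2, slots 2,3 occupied => index 4.
Insert 408: h=3, slots 3,4 occupied => index 0.
Table: [408, _, 982, 667, 772]

3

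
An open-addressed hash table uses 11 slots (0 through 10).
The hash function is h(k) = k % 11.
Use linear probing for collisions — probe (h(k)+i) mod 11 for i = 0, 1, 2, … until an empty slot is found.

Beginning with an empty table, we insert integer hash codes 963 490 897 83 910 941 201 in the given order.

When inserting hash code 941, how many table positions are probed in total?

963 hashes to 6; slot 6 is free → place at 6.
490 hashes to 6; 6 taken → place at 7.
897 hashes to 6; 6,7 taken → place at 8.
83 hashes to 6; 6,7,8 taken → place at 9.
910 hashes to 8; 8,9 taken → place at 10.
941 hashes to 6; 6,7,8,9,10 taken → place at 0.
201 hashes to 3; slot 3 is free → place at 3.
Table: [941, -, -, 201, -, -, 963, 490, 897, 83, 910]

6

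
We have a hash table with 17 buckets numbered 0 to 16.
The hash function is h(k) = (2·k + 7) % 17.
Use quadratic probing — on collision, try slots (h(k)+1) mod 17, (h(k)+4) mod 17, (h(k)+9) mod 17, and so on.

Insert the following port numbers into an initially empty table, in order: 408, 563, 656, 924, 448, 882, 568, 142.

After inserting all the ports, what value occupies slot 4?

408: h=7 => slot 7
563: h=11 => slot 11
656: h=10 => slot 10
924: h=2 => slot 2
448: h=2, probe 2,3 => slot 3
882: h=3, probe 3,4 => slot 4
568: h=4, probe 4,5 => slot 5
142: h=2, probe 2,3,6 => slot 6
Table: [—, —, 924, 448, 882, 568, 142, 408, —, —, 656, 563, —, —, —, —, —]

882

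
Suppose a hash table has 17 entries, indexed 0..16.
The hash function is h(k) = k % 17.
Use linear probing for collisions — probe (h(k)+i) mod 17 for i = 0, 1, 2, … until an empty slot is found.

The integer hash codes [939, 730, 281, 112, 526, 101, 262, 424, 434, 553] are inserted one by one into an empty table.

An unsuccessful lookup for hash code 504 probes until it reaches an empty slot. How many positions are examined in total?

3

939: h=4 => slot 4
730: h=16 => slot 16
281: h=9 => slot 9
112: h=10 => slot 10
526: h=16, probe 16,0 => slot 0
101: h=16, probe 16,0,1 => slot 1
262: h=7 => slot 7
424: h=16, probe 16,0,1,2 => slot 2
434: h=9, probe 9,10,11 => slot 11
553: h=9, probe 9,10,11,12 => slot 12
Table: [526, 101, 424, ∅, 939, ∅, ∅, 262, ∅, 281, 112, 434, 553, ∅, ∅, ∅, 730]
Lookup 504: h=11, probe 11,12,13 → slot 13 empty, not found.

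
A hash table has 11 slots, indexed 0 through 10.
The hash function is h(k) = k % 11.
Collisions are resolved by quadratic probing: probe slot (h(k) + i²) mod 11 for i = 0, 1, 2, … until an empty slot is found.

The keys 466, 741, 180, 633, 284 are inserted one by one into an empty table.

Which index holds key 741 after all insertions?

466: h=4 => slot 4
741: h=4, probe 4,5 => slot 5
180: h=4, probe 4,5,8 => slot 8
633: h=6 => slot 6
284: h=9 => slot 9
Table: [-, -, -, -, 466, 741, 633, -, 180, 284, -]

5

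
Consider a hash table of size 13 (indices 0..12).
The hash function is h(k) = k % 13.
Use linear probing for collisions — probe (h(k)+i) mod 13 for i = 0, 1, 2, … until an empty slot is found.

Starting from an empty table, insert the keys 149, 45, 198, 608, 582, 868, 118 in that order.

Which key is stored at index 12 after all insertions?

Insert 149: h=6, slot 6 empty → index 6.
Insert 45: h=6, slot 6 occupied → index 7.
Insert 198: h=3, slot 3 empty → index 3.
Insert 608: h=10, slot 10 empty → index 10.
Insert 582: h=10, slot 10 occupied → index 11.
Insert 868: h=10, slots 10,11 occupied → index 12.
Insert 118: h=1, slot 1 empty → index 1.
Table: [∅, 118, ∅, 198, ∅, ∅, 149, 45, ∅, ∅, 608, 582, 868]

868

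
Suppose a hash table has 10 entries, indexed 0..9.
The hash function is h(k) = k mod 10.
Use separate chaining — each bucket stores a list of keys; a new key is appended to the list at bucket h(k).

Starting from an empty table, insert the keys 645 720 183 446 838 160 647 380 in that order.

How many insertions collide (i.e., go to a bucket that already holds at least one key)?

645 → bucket 5
720 → bucket 0
183 → bucket 3
446 → bucket 6
838 → bucket 8
160 → bucket 0 (collision)
647 → bucket 7
380 → bucket 0 (collision)
Final buckets:
0: 720 -> 160 -> 380
1: —
2: —
3: 183
4: —
5: 645
6: 446
7: 647
8: 838
9: —

2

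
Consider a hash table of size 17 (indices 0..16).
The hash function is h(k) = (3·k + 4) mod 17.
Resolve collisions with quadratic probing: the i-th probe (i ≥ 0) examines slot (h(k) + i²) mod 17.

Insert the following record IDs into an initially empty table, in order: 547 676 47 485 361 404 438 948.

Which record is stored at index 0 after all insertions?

547 hashes to 13; slot 13 is free → place at 13.
676 hashes to 9; slot 9 is free → place at 9.
47 hashes to 9; 9 taken → place at 10.
485 hashes to 14; slot 14 is free → place at 14.
361 hashes to 16; slot 16 is free → place at 16.
404 hashes to 9; 9,10,13 taken → place at 1.
438 hashes to 9; 9,10,13,1 taken → place at 8.
948 hashes to 9; 9,10,13,1,8 taken → place at 0.
Table: [948, 404, -, -, -, -, -, -, 438, 676, 47, -, -, 547, 485, -, 361]

948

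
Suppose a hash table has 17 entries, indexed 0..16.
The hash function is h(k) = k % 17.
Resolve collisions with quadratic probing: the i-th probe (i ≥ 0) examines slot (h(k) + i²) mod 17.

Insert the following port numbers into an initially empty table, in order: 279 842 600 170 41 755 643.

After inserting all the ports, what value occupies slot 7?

279

279: h=7 -> slot 7
842: h=9 -> slot 9
600: h=5 -> slot 5
170: h=0 -> slot 0
41: h=7, probe 7,8 -> slot 8
755: h=7, probe 7,8,11 -> slot 11
643: h=14 -> slot 14
Table: [170, —, —, —, —, 600, —, 279, 41, 842, —, 755, —, —, 643, —, —]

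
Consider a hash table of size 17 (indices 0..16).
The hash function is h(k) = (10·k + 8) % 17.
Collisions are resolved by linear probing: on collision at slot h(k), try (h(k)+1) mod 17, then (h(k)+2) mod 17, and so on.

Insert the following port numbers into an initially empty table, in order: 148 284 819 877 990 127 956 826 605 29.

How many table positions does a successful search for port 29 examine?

3

148 hashes to 9; slot 9 is free -> place at 9.
284 hashes to 9; 9 taken -> place at 10.
819 hashes to 4; slot 4 is free -> place at 4.
877 hashes to 6; slot 6 is free -> place at 6.
990 hashes to 14; slot 14 is free -> place at 14.
127 hashes to 3; slot 3 is free -> place at 3.
956 hashes to 14; 14 taken -> place at 15.
826 hashes to 6; 6 taken -> place at 7.
605 hashes to 6; 6,7 taken -> place at 8.
29 hashes to 9; 9,10 taken -> place at 11.
Table: [-, -, -, 127, 819, -, 877, 826, 605, 148, 284, 29, -, -, 990, 956, -]
Lookup 29: h=9, probe 9,10,11 → found at 11.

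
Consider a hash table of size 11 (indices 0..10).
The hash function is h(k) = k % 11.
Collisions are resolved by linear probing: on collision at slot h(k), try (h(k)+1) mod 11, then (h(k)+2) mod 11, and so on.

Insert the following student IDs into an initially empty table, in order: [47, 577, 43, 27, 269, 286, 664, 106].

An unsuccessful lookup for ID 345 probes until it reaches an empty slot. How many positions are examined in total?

6

47 hashes to 3; slot 3 is free => place at 3.
577 hashes to 5; slot 5 is free => place at 5.
43 hashes to 10; slot 10 is free => place at 10.
27 hashes to 5; 5 taken => place at 6.
269 hashes to 5; 5,6 taken => place at 7.
286 hashes to 0; slot 0 is free => place at 0.
664 hashes to 4; slot 4 is free => place at 4.
106 hashes to 7; 7 taken => place at 8.
Table: [286, ., ., 47, 664, 577, 27, 269, 106, ., 43]
Lookup 345: h=4, probe 4,5,6,7,8,9 → slot 9 empty, not found.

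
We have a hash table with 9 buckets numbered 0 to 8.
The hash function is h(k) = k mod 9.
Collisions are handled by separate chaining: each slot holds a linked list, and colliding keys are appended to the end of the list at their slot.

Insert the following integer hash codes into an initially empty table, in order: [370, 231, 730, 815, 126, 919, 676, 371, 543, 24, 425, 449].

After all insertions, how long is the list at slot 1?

370 -> bucket 1
231 -> bucket 6
730 -> bucket 1 (collision)
815 -> bucket 5
126 -> bucket 0
919 -> bucket 1 (collision)
676 -> bucket 1 (collision)
371 -> bucket 2
543 -> bucket 3
24 -> bucket 6 (collision)
425 -> bucket 2 (collision)
449 -> bucket 8
Final buckets:
0: 126
1: 370 -> 730 -> 919 -> 676
2: 371 -> 425
3: 543
4: —
5: 815
6: 231 -> 24
7: —
8: 449

4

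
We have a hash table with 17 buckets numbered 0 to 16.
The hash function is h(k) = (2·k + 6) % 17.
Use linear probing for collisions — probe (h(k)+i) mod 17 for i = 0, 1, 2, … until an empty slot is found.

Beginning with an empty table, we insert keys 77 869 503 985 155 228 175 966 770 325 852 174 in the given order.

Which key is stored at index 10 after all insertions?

869

Insert 77: h=7, slot 7 empty -> index 7.
Insert 869: h=10, slot 10 empty -> index 10.
Insert 503: h=9, slot 9 empty -> index 9.
Insert 985: h=4, slot 4 empty -> index 4.
Insert 155: h=10, slot 10 occupied -> index 11.
Insert 228: h=3, slot 3 empty -> index 3.
Insert 175: h=16, slot 16 empty -> index 16.
Insert 966: h=0, slot 0 empty -> index 0.
Insert 770: h=16, slots 16,0 occupied -> index 1.
Insert 325: h=10, slots 10,11 occupied -> index 12.
Insert 852: h=10, slots 10,11,12 occupied -> index 13.
Insert 174: h=14, slot 14 empty -> index 14.
Table: [966, 770, ., 228, 985, ., ., 77, ., 503, 869, 155, 325, 852, 174, ., 175]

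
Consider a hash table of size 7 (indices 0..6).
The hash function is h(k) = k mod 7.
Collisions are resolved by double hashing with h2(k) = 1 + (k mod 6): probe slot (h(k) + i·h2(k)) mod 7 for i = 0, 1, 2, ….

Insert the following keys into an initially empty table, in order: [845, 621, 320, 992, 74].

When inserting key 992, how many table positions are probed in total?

Insert 845: h=5, slot 5 empty → index 5.
Insert 621: h=5, h2=4, slot 5 occupied → index 2.
Insert 320: h=5, h2=3, slot 5 occupied → index 1.
Insert 992: h=5, h2=3, slots 5,1 occupied → index 4.
Insert 74: h=4, h2=3, slot 4 occupied → index 0.
Table: [74, 320, 621, —, 992, 845, —]

3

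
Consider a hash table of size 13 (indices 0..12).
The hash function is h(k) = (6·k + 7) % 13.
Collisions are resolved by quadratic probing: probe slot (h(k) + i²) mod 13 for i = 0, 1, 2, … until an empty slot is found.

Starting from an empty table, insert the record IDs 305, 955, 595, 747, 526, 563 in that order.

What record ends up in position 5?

955

305: h=4 → slot 4
955: h=4, probe 4,5 → slot 5
595: h=2 → slot 2
747: h=4, probe 4,5,8 → slot 8
526: h=4, probe 4,5,8,0 → slot 0
563: h=5, probe 5,6 → slot 6
Table: [526, ∅, 595, ∅, 305, 955, 563, ∅, 747, ∅, ∅, ∅, ∅]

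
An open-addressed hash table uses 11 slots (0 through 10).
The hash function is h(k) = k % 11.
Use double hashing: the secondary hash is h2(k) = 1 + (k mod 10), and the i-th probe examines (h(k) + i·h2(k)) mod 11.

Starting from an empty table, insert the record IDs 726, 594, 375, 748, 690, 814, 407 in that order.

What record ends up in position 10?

814

Insert 726: h=0, slot 0 empty => index 0.
Insert 594: h=0, h2=5, slot 0 occupied => index 5.
Insert 375: h=1, slot 1 empty => index 1.
Insert 748: h=0, h2=9, slot 0 occupied => index 9.
Insert 690: h=8, slot 8 empty => index 8.
Insert 814: h=0, h2=5, slots 0,5 occupied => index 10.
Insert 407: h=0, h2=8, slots 0,8,5 occupied => index 2.
Table: [726, 375, 407, —, —, 594, —, —, 690, 748, 814]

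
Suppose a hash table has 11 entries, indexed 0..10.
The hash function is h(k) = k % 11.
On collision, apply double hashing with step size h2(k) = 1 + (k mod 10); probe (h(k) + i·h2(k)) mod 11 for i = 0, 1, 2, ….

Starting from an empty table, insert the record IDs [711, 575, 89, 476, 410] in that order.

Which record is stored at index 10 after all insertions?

476

711: h=7 => slot 7
575: h=3 => slot 3
89: h=1 => slot 1
476: h=3, h2=7, probe 3,10 => slot 10
410: h=3, h2=1, probe 3,4 => slot 4
Table: [-, 89, -, 575, 410, -, -, 711, -, -, 476]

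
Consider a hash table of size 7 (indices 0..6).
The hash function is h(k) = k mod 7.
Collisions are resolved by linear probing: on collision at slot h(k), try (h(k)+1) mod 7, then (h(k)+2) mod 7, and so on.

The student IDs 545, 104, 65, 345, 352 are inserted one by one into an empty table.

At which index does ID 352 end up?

4

Insert 545: h=6, slot 6 empty -> index 6.
Insert 104: h=6, slot 6 occupied -> index 0.
Insert 65: h=2, slot 2 empty -> index 2.
Insert 345: h=2, slot 2 occupied -> index 3.
Insert 352: h=2, slots 2,3 occupied -> index 4.
Table: [104, —, 65, 345, 352, —, 545]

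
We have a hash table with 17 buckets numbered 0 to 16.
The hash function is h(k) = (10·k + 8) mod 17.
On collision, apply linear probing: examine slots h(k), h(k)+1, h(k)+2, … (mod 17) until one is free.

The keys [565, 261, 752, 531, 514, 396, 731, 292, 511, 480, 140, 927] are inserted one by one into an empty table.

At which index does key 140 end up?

565 hashes to 14; slot 14 is free => place at 14.
261 hashes to 0; slot 0 is free => place at 0.
752 hashes to 14; 14 taken => place at 15.
531 hashes to 14; 14,15 taken => place at 16.
514 hashes to 14; 14,15,16,0 taken => place at 1.
396 hashes to 7; slot 7 is free => place at 7.
731 hashes to 8; slot 8 is free => place at 8.
292 hashes to 4; slot 4 is free => place at 4.
511 hashes to 1; 1 taken => place at 2.
480 hashes to 14; 14,15,16,0,1,2 taken => place at 3.
140 hashes to 14; 14,15,16,0,1,2,3,4 taken => place at 5.
927 hashes to 13; slot 13 is free => place at 13.
Table: [261, 514, 511, 480, 292, 140, -, 396, 731, -, -, -, -, 927, 565, 752, 531]

5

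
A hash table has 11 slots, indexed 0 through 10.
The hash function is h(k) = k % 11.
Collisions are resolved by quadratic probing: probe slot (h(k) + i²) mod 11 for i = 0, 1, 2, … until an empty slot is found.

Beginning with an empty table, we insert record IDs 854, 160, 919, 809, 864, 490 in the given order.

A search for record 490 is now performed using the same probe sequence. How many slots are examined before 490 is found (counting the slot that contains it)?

854 hashes to 7; slot 7 is free → place at 7.
160 hashes to 6; slot 6 is free → place at 6.
919 hashes to 6; 6,7 taken → place at 10.
809 hashes to 6; 6,7,10 taken → place at 4.
864 hashes to 6; 6,7,10,4 taken → place at 0.
490 hashes to 6; 6,7,10,4,0 taken → place at 9.
Table: [864, ., ., ., 809, ., 160, 854, ., 490, 919]
Lookup 490: h=6, probe 6,7,10,4,0,9 → found at 9.

6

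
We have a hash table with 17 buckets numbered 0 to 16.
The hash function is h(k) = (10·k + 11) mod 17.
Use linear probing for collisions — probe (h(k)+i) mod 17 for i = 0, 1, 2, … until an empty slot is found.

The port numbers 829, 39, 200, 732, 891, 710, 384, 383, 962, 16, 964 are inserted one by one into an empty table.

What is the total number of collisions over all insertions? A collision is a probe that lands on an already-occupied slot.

5

829: h=5 -> slot 5
39: h=10 -> slot 10
200: h=5, probe 5,6 -> slot 6
732: h=4 -> slot 4
891: h=13 -> slot 13
710: h=5, probe 5,6,7 -> slot 7
384: h=9 -> slot 9
383: h=16 -> slot 16
962: h=9, probe 9,10,11 -> slot 11
16: h=1 -> slot 1
964: h=12 -> slot 12
Table: [∅, 16, ∅, ∅, 732, 829, 200, 710, ∅, 384, 39, 962, 964, 891, ∅, ∅, 383]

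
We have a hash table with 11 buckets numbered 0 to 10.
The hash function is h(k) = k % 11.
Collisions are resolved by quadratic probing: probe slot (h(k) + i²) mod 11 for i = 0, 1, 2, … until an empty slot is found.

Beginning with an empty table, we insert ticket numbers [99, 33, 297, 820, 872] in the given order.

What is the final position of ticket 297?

4

99 hashes to 0; slot 0 is free → place at 0.
33 hashes to 0; 0 taken → place at 1.
297 hashes to 0; 0,1 taken → place at 4.
820 hashes to 6; slot 6 is free → place at 6.
872 hashes to 3; slot 3 is free → place at 3.
Table: [99, 33, _, 872, 297, _, 820, _, _, _, _]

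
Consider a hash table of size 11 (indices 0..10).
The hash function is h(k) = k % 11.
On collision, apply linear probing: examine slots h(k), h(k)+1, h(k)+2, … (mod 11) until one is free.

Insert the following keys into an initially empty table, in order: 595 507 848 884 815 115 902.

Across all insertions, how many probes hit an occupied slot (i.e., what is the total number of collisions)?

8

595: h=1 -> slot 1
507: h=1, probe 1,2 -> slot 2
848: h=1, probe 1,2,3 -> slot 3
884: h=4 -> slot 4
815: h=1, probe 1,2,3,4,5 -> slot 5
115: h=5, probe 5,6 -> slot 6
902: h=0 -> slot 0
Table: [902, 595, 507, 848, 884, 815, 115, -, -, -, -]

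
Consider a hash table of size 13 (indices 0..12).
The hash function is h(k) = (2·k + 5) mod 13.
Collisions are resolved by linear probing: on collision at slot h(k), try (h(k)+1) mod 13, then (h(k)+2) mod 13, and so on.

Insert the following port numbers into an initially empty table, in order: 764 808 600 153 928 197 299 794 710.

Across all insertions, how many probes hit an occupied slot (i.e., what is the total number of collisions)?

764: h=12 => slot 12
808: h=9 => slot 9
600: h=9, probe 9,10 => slot 10
153: h=12, probe 12,0 => slot 0
928: h=2 => slot 2
197: h=9, probe 9,10,11 => slot 11
299: h=5 => slot 5
794: h=7 => slot 7
710: h=8 => slot 8
Table: [153, _, 928, _, _, 299, _, 794, 710, 808, 600, 197, 764]

4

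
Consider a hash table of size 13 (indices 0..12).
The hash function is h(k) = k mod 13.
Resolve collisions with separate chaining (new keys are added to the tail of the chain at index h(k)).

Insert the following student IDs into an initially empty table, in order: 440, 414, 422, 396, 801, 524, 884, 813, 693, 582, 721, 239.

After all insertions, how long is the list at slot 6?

Insert 440: h=11, bucket 11 empty → new chain.
Insert 414: h=11, bucket 11 nonempty → append to chain.
Insert 422: h=6, bucket 6 empty → new chain.
Insert 396: h=6, bucket 6 nonempty → append to chain.
Insert 801: h=8, bucket 8 empty → new chain.
Insert 524: h=4, bucket 4 empty → new chain.
Insert 884: h=0, bucket 0 empty → new chain.
Insert 813: h=7, bucket 7 empty → new chain.
Insert 693: h=4, bucket 4 nonempty → append to chain.
Insert 582: h=10, bucket 10 empty → new chain.
Insert 721: h=6, bucket 6 nonempty → append to chain.
Insert 239: h=5, bucket 5 empty → new chain.
Final buckets:
0: 884
1: ∅
2: ∅
3: ∅
4: 524 -> 693
5: 239
6: 422 -> 396 -> 721
7: 813
8: 801
9: ∅
10: 582
11: 440 -> 414
12: ∅

3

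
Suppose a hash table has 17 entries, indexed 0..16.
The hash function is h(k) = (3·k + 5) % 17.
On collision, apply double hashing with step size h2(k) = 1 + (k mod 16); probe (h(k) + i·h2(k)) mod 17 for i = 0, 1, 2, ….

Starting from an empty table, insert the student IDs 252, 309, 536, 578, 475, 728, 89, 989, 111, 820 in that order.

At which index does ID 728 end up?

6

252 hashes to 13; slot 13 is free → place at 13.
309 hashes to 14; slot 14 is free → place at 14.
536 hashes to 15; slot 15 is free → place at 15.
578 hashes to 5; slot 5 is free → place at 5.
475 hashes to 2; slot 2 is free → place at 2.
728 hashes to 13, h2=9; 13,5,14 taken → place at 6.
89 hashes to 0; slot 0 is free → place at 0.
989 hashes to 14, h2=14; 14 taken → place at 11.
111 hashes to 15, h2=16; 15,14,13 taken → place at 12.
820 hashes to 0, h2=5; 0,5 taken → place at 10.
Table: [89, _, 475, _, _, 578, 728, _, _, _, 820, 989, 111, 252, 309, 536, _]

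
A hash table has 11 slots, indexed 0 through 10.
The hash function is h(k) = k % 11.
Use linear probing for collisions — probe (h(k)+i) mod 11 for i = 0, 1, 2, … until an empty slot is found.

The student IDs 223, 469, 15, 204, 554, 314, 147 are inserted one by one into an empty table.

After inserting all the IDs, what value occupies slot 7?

223: h=3 → slot 3
469: h=7 → slot 7
15: h=4 → slot 4
204: h=6 → slot 6
554: h=4, probe 4,5 → slot 5
314: h=6, probe 6,7,8 → slot 8
147: h=4, probe 4,5,6,7,8,9 → slot 9
Table: [., ., ., 223, 15, 554, 204, 469, 314, 147, .]

469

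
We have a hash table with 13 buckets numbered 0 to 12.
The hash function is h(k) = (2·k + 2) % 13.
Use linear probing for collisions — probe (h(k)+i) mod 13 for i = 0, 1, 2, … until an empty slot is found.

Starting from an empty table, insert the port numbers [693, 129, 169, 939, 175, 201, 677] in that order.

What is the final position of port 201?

3

693: h=10 → slot 10
129: h=0 → slot 0
169: h=2 → slot 2
939: h=8 → slot 8
175: h=1 → slot 1
201: h=1, probe 1,2,3 → slot 3
677: h=4 → slot 4
Table: [129, 175, 169, 201, 677, -, -, -, 939, -, 693, -, -]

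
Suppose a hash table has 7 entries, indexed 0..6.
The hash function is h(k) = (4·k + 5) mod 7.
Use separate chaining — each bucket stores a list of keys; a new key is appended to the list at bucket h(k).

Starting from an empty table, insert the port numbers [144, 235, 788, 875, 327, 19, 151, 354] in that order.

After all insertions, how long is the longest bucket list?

144 → bucket 0
235 → bucket 0 (collision)
788 → bucket 0 (collision)
875 → bucket 5
327 → bucket 4
19 → bucket 4 (collision)
151 → bucket 0 (collision)
354 → bucket 0 (collision)
Final buckets:
0: 144 -> 235 -> 788 -> 151 -> 354
1: -
2: -
3: -
4: 327 -> 19
5: 875
6: -

5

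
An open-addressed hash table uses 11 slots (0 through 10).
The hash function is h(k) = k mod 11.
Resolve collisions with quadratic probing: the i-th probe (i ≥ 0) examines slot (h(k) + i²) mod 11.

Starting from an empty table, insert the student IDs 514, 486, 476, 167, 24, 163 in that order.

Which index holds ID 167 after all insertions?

6

514 hashes to 8; slot 8 is free => place at 8.
486 hashes to 2; slot 2 is free => place at 2.
476 hashes to 3; slot 3 is free => place at 3.
167 hashes to 2; 2,3 taken => place at 6.
24 hashes to 2; 2,3,6 taken => place at 0.
163 hashes to 9; slot 9 is free => place at 9.
Table: [24, ∅, 486, 476, ∅, ∅, 167, ∅, 514, 163, ∅]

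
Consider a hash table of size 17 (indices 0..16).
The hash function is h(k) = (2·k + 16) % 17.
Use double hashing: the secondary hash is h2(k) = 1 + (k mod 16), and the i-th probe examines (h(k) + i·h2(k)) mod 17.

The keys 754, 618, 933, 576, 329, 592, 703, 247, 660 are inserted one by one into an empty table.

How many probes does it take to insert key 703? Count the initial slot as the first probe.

Insert 754: h=11, slot 11 empty → index 11.
Insert 618: h=11, h2=11, slot 11 occupied → index 5.
Insert 933: h=12, slot 12 empty → index 12.
Insert 576: h=12, h2=1, slot 12 occupied → index 13.
Insert 329: h=11, h2=10, slot 11 occupied → index 4.
Insert 592: h=10, slot 10 empty → index 10.
Insert 703: h=11, h2=16, slots 11,10 occupied → index 9.
Insert 247: h=0, slot 0 empty → index 0.
Insert 660: h=10, h2=5, slot 10 occupied → index 15.
Table: [247, _, _, _, 329, 618, _, _, _, 703, 592, 754, 933, 576, _, 660, _]

3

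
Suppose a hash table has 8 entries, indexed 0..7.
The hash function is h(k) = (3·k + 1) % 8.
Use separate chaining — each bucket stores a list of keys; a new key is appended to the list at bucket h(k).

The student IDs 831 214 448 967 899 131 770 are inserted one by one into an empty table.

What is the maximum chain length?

831 → bucket 6
214 → bucket 3
448 → bucket 1
967 → bucket 6 (collision)
899 → bucket 2
131 → bucket 2 (collision)
770 → bucket 7
Final buckets:
0: —
1: 448
2: 899 -> 131
3: 214
4: —
5: —
6: 831 -> 967
7: 770

2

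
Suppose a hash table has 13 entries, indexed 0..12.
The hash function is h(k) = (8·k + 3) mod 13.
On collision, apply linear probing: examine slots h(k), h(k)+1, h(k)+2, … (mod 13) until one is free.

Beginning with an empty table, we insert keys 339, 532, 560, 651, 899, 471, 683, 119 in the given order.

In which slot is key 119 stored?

9

339 hashes to 11; slot 11 is free -> place at 11.
532 hashes to 8; slot 8 is free -> place at 8.
560 hashes to 11; 11 taken -> place at 12.
651 hashes to 11; 11,12 taken -> place at 0.
899 hashes to 6; slot 6 is free -> place at 6.
471 hashes to 1; slot 1 is free -> place at 1.
683 hashes to 7; slot 7 is free -> place at 7.
119 hashes to 6; 6,7,8 taken -> place at 9.
Table: [651, 471, ∅, ∅, ∅, ∅, 899, 683, 532, 119, ∅, 339, 560]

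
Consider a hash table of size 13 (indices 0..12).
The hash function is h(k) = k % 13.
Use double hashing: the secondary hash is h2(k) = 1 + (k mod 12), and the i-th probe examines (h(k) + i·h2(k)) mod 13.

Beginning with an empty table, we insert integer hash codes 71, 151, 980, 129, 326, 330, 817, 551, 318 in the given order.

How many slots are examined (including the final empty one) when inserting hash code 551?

2

71 hashes to 6; slot 6 is free -> place at 6.
151 hashes to 8; slot 8 is free -> place at 8.
980 hashes to 5; slot 5 is free -> place at 5.
129 hashes to 12; slot 12 is free -> place at 12.
326 hashes to 1; slot 1 is free -> place at 1.
330 hashes to 5, h2=7; 5,12,6 taken -> place at 0.
817 hashes to 11; slot 11 is free -> place at 11.
551 hashes to 5, h2=12; 5 taken -> place at 4.
318 hashes to 6, h2=7; 6,0 taken -> place at 7.
Table: [330, 326, ., ., 551, 980, 71, 318, 151, ., ., 817, 129]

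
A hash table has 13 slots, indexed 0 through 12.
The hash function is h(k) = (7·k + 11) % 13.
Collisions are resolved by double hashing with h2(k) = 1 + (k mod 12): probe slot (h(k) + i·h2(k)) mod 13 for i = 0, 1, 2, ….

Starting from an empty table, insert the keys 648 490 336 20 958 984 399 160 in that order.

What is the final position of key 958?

648: h=10 -> slot 10
490: h=9 -> slot 9
336: h=10, h2=1, probe 10,11 -> slot 11
20: h=8 -> slot 8
958: h=9, h2=11, probe 9,7 -> slot 7
984: h=9, h2=1, probe 9,10,11,12 -> slot 12
399: h=9, h2=4, probe 9,0 -> slot 0
160: h=0, h2=5, probe 0,5 -> slot 5
Table: [399, —, —, —, —, 160, —, 958, 20, 490, 648, 336, 984]

7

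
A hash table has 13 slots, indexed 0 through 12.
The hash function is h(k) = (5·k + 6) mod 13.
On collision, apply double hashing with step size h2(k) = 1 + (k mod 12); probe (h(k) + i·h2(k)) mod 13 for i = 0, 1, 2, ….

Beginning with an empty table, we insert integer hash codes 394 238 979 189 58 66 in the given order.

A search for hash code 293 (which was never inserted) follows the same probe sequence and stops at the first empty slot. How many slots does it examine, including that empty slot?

Insert 394: h=0, slot 0 empty => index 0.
Insert 238: h=0, h2=11, slot 0 occupied => index 11.
Insert 979: h=0, h2=8, slot 0 occupied => index 8.
Insert 189: h=2, slot 2 empty => index 2.
Insert 58: h=10, slot 10 empty => index 10.
Insert 66: h=11, h2=7, slot 11 occupied => index 5.
Table: [394, —, 189, —, —, 66, —, —, 979, —, 58, 238, —]
Lookup 293: h=2, h2=6, probe 2,8,1 → slot 1 empty, not found.

3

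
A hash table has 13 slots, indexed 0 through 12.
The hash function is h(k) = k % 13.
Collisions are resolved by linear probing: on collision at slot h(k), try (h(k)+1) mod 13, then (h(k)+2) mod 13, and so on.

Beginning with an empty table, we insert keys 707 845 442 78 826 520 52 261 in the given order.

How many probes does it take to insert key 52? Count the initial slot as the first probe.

Insert 707: h=5, slot 5 empty → index 5.
Insert 845: h=0, slot 0 empty → index 0.
Insert 442: h=0, slot 0 occupied → index 1.
Insert 78: h=0, slots 0,1 occupied → index 2.
Insert 826: h=7, slot 7 empty → index 7.
Insert 520: h=0, slots 0,1,2 occupied → index 3.
Insert 52: h=0, slots 0,1,2,3 occupied → index 4.
Insert 261: h=1, slots 1,2,3,4,5 occupied → index 6.
Table: [845, 442, 78, 520, 52, 707, 261, 826, ., ., ., ., .]

5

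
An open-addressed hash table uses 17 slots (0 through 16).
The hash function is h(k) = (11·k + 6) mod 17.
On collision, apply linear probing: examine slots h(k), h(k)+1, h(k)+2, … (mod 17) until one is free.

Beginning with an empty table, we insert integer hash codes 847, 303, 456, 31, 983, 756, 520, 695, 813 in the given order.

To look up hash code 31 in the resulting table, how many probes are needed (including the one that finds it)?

4

Insert 847: h=7, slot 7 empty -> index 7.
Insert 303: h=7, slot 7 occupied -> index 8.
Insert 456: h=7, slots 7,8 occupied -> index 9.
Insert 31: h=7, slots 7,8,9 occupied -> index 10.
Insert 983: h=7, slots 7,8,9,10 occupied -> index 11.
Insert 756: h=9, slots 9,10,11 occupied -> index 12.
Insert 520: h=14, slot 14 empty -> index 14.
Insert 695: h=1, slot 1 empty -> index 1.
Insert 813: h=7, slots 7,8,9,10,11,12 occupied -> index 13.
Table: [., 695, ., ., ., ., ., 847, 303, 456, 31, 983, 756, 813, 520, ., .]
Lookup 31: h=7, probe 7,8,9,10 → found at 10.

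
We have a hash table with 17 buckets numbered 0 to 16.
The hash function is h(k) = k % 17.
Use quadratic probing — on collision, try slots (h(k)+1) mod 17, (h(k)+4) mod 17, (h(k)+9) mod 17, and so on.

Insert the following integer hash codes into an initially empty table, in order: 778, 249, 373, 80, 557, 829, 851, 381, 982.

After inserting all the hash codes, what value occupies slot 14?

778 hashes to 13; slot 13 is free -> place at 13.
249 hashes to 11; slot 11 is free -> place at 11.
373 hashes to 16; slot 16 is free -> place at 16.
80 hashes to 12; slot 12 is free -> place at 12.
557 hashes to 13; 13 taken -> place at 14.
829 hashes to 13; 13,14 taken -> place at 0.
851 hashes to 1; slot 1 is free -> place at 1.
381 hashes to 7; slot 7 is free -> place at 7.
982 hashes to 13; 13,14,0 taken -> place at 5.
Table: [829, 851, ., ., ., 982, ., 381, ., ., ., 249, 80, 778, 557, ., 373]

557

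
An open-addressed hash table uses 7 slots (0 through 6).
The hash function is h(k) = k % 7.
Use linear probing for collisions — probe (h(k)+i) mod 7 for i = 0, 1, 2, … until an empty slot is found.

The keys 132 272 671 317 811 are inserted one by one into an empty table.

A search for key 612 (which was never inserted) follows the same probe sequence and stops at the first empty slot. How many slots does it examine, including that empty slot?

Insert 132: h=6, slot 6 empty => index 6.
Insert 272: h=6, slot 6 occupied => index 0.
Insert 671: h=6, slots 6,0 occupied => index 1.
Insert 317: h=2, slot 2 empty => index 2.
Insert 811: h=6, slots 6,0,1,2 occupied => index 3.
Table: [272, 671, 317, 811, ., ., 132]
Lookup 612: h=3, probe 3,4 → slot 4 empty, not found.

2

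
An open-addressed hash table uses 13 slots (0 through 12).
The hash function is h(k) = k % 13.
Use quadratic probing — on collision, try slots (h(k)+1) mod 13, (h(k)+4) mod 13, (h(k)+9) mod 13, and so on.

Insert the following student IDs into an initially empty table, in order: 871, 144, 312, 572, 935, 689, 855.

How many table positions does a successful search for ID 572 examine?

Insert 871: h=0, slot 0 empty => index 0.
Insert 144: h=1, slot 1 empty => index 1.
Insert 312: h=0, slots 0,1 occupied => index 4.
Insert 572: h=0, slots 0,1,4 occupied => index 9.
Insert 935: h=12, slot 12 empty => index 12.
Insert 689: h=0, slots 0,1,4,9 occupied => index 3.
Insert 855: h=10, slot 10 empty => index 10.
Table: [871, 144, _, 689, 312, _, _, _, _, 572, 855, _, 935]
Lookup 572: h=0, probe 0,1,4,9 → found at 9.

4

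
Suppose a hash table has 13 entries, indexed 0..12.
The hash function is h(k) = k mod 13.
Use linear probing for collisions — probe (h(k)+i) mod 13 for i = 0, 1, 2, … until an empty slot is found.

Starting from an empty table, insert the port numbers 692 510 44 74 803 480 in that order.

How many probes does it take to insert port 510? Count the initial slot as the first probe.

2

Insert 692: h=3, slot 3 empty => index 3.
Insert 510: h=3, slot 3 occupied => index 4.
Insert 44: h=5, slot 5 empty => index 5.
Insert 74: h=9, slot 9 empty => index 9.
Insert 803: h=10, slot 10 empty => index 10.
Insert 480: h=12, slot 12 empty => index 12.
Table: [∅, ∅, ∅, 692, 510, 44, ∅, ∅, ∅, 74, 803, ∅, 480]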